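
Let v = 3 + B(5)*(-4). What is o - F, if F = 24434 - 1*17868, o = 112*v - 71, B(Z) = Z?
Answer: -8541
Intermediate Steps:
v = -17 (v = 3 + 5*(-4) = 3 - 20 = -17)
o = -1975 (o = 112*(-17) - 71 = -1904 - 71 = -1975)
F = 6566 (F = 24434 - 17868 = 6566)
o - F = -1975 - 1*6566 = -1975 - 6566 = -8541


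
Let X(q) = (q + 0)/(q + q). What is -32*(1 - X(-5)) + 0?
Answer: -16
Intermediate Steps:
X(q) = ½ (X(q) = q/((2*q)) = q*(1/(2*q)) = ½)
-32*(1 - X(-5)) + 0 = -32*(1 - 1*½) + 0 = -32*(1 - ½) + 0 = -32*½ + 0 = -16 + 0 = -16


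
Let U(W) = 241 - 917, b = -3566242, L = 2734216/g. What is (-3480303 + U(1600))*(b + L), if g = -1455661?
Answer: 18070604839064884262/1455661 ≈ 1.2414e+13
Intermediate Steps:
L = -2734216/1455661 (L = 2734216/(-1455661) = 2734216*(-1/1455661) = -2734216/1455661 ≈ -1.8783)
U(W) = -676
(-3480303 + U(1600))*(b + L) = (-3480303 - 676)*(-3566242 - 2734216/1455661) = -3480979*(-5191242130178/1455661) = 18070604839064884262/1455661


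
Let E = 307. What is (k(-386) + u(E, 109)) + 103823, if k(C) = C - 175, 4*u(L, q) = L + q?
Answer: 103366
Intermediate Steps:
u(L, q) = L/4 + q/4 (u(L, q) = (L + q)/4 = L/4 + q/4)
k(C) = -175 + C
(k(-386) + u(E, 109)) + 103823 = ((-175 - 386) + ((1/4)*307 + (1/4)*109)) + 103823 = (-561 + (307/4 + 109/4)) + 103823 = (-561 + 104) + 103823 = -457 + 103823 = 103366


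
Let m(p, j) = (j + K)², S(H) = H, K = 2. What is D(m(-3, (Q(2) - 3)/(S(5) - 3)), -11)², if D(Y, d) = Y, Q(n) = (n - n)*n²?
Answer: 1/16 ≈ 0.062500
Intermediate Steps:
Q(n) = 0 (Q(n) = 0*n² = 0)
m(p, j) = (2 + j)² (m(p, j) = (j + 2)² = (2 + j)²)
D(m(-3, (Q(2) - 3)/(S(5) - 3)), -11)² = ((2 + (0 - 3)/(5 - 3))²)² = ((2 - 3/2)²)² = ((½)²)² = (¼)² = 1/16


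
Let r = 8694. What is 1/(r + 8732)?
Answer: 1/17426 ≈ 5.7386e-5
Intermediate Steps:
1/(r + 8732) = 1/(8694 + 8732) = 1/17426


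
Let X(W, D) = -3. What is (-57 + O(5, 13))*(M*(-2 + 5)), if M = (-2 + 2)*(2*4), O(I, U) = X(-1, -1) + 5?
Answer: 0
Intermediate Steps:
O(I, U) = 2 (O(I, U) = -3 + 5 = 2)
M = 0 (M = 0*8 = 0)
(-57 + O(5, 13))*(M*(-2 + 5)) = (-57 + 2)*(0*(-2 + 5)) = -0*3 = -55*0 = 0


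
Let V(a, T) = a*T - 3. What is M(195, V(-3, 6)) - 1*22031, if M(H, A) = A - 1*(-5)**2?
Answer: -22077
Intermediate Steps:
V(a, T) = -3 + T*a (V(a, T) = T*a - 3 = -3 + T*a)
M(H, A) = -25 + A (M(H, A) = A - 1*25 = A - 25 = -25 + A)
M(195, V(-3, 6)) - 1*22031 = (-25 + (-3 + 6*(-3))) - 1*22031 = (-25 + (-3 - 18)) - 22031 = (-25 - 21) - 22031 = -46 - 22031 = -22077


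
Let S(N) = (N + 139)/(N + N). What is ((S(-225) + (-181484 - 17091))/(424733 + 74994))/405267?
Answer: -44679332/45567643974525 ≈ -9.8051e-7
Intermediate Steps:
S(N) = (139 + N)/(2*N) (S(N) = (139 + N)/((2*N)) = (139 + N)*(1/(2*N)) = (139 + N)/(2*N))
((S(-225) + (-181484 - 17091))/(424733 + 74994))/405267 = (((1/2)*(139 - 225)/(-225) + (-181484 - 17091))/(424733 + 74994))/405267 = (((1/2)*(-1/225)*(-86) - 198575)/499727)*(1/405267) = ((43/225 - 198575)*(1/499727))*(1/405267) = -44679332/225*1/499727*(1/405267) = -44679332/112438575*1/405267 = -44679332/45567643974525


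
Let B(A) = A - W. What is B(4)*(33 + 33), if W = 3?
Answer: 66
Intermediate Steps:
B(A) = -3 + A (B(A) = A - 1*3 = A - 3 = -3 + A)
B(4)*(33 + 33) = (-3 + 4)*(33 + 33) = 1*66 = 66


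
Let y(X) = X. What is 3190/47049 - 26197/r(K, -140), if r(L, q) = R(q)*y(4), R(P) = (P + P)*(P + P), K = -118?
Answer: -232158653/14754566400 ≈ -0.015735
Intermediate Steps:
R(P) = 4*P**2 (R(P) = (2*P)*(2*P) = 4*P**2)
r(L, q) = 16*q**2 (r(L, q) = (4*q**2)*4 = 16*q**2)
3190/47049 - 26197/r(K, -140) = 3190/47049 - 26197/(16*(-140)**2) = 3190*(1/47049) - 26197/(16*19600) = 3190/47049 - 26197/313600 = -232158653/14754566400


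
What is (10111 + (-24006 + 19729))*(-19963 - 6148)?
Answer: -152331574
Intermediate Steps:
(10111 + (-24006 + 19729))*(-19963 - 6148) = (10111 - 4277)*(-26111) = 5834*(-26111) = -152331574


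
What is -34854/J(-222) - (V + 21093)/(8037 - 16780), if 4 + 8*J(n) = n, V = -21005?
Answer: 1218924032/987959 ≈ 1233.8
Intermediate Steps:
J(n) = -1/2 + n/8
-34854/J(-222) - (V + 21093)/(8037 - 16780) = -34854/(-1/2 + (1/8)*(-222)) - (-21005 + 21093)/(8037 - 16780) = -34854/(-1/2 - 111/4) - 88/(-8743) = -34854/(-113/4) - 88*(-1)/8743 = -34854*(-4/113) - 1*(-88/8743) = 139416/113 + 88/8743 = 1218924032/987959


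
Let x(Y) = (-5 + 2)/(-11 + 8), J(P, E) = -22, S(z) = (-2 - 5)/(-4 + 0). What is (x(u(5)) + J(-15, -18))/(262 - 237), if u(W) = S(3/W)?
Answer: -21/25 ≈ -0.84000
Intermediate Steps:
S(z) = 7/4 (S(z) = -7/(-4) = -7*(-¼) = 7/4)
u(W) = 7/4
x(Y) = 1 (x(Y) = -3/(-3) = -3*(-⅓) = 1)
(x(u(5)) + J(-15, -18))/(262 - 237) = (1 - 22)/(262 - 237) = -21/25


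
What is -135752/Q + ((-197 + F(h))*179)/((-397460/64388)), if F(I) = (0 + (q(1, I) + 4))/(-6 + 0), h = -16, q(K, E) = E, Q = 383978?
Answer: 3081865877075/545056771 ≈ 5654.2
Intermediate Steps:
F(I) = -2/3 - I/6 (F(I) = (0 + (I + 4))/(-6 + 0) = (0 + (4 + I))/(-6) = (4 + I)*(-1/6) = -2/3 - I/6)
-135752/Q + ((-197 + F(h))*179)/((-397460/64388)) = -135752/383978 + ((-197 + (-2/3 - 1/6*(-16)))*179)/((-397460/64388)) = -135752*1/383978 + ((-197 + (-2/3 + 8/3))*179)/((-397460*1/64388)) = -67876/191989 + ((-197 + 2)*179)/(-99365/16097) = -67876/191989 - 195*179*(-16097/99365) = -67876/191989 - 34905*(-16097/99365) = -67876/191989 + 112373157/19873 = 3081865877075/545056771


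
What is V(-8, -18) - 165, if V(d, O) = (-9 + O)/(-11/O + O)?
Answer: -51159/313 ≈ -163.45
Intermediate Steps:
V(d, O) = (-9 + O)/(O - 11/O)
V(-8, -18) - 165 = -18*(-9 - 18)/(-11 + (-18)²) - 165 = -18*(-27)/(-11 + 324) - 165 = -18*(-27)/313 - 165 = -18*1/313*(-27) - 165 = 486/313 - 165 = -51159/313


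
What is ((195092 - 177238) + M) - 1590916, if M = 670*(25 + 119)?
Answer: -1476582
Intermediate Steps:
M = 96480 (M = 670*144 = 96480)
((195092 - 177238) + M) - 1590916 = ((195092 - 177238) + 96480) - 1590916 = (17854 + 96480) - 1590916 = 114334 - 1590916 = -1476582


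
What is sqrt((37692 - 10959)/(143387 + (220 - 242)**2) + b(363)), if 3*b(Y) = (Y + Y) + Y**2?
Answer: 2*sqrt(518236509622)/6851 ≈ 210.16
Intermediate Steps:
b(Y) = Y**2/3 + 2*Y/3 (b(Y) = ((Y + Y) + Y**2)/3 = (2*Y + Y**2)/3 = (Y**2 + 2*Y)/3 = Y**2/3 + 2*Y/3)
sqrt((37692 - 10959)/(143387 + (220 - 242)**2) + b(363)) = sqrt((37692 - 10959)/(143387 + (220 - 242)**2) + (1/3)*363*(2 + 363)) = sqrt(26733/(143387 + (-22)**2) + (1/3)*363*365) = sqrt(26733/(143387 + 484) + 44165) = sqrt(26733/143871 + 44165) = sqrt(26733*(1/143871) + 44165) = sqrt(1273/6851 + 44165) = sqrt(302575688/6851) = 2*sqrt(518236509622)/6851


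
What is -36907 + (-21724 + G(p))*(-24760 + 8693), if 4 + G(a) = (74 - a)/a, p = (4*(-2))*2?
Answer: 2793257967/8 ≈ 3.4916e+8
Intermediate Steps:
p = -16 (p = -8*2 = -16)
G(a) = -4 + (74 - a)/a
-36907 + (-21724 + G(p))*(-24760 + 8693) = -36907 + (-21724 + (-5 + 74/(-16)))*(-24760 + 8693) = -36907 + (-21724 + (-5 + 74*(-1/16)))*(-16067) = -36907 + (-21724 + (-5 - 37/8))*(-16067) = -36907 + (-21724 - 77/8)*(-16067) = -36907 - 173869/8*(-16067) = -36907 + 2793553223/8 = 2793257967/8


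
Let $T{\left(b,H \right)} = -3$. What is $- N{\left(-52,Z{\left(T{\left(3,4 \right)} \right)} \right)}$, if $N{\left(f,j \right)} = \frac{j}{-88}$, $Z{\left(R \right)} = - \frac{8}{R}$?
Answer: $\frac{1}{33} \approx 0.030303$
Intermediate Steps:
$N{\left(f,j \right)} = - \frac{j}{88}$ ($N{\left(f,j \right)} = j \left(- \frac{1}{88}\right) = - \frac{j}{88}$)
$- N{\left(-52,Z{\left(T{\left(3,4 \right)} \right)} \right)} = - \frac{\left(-1\right) \left(- \frac{8}{-3}\right)}{88} = - \frac{\left(-1\right) \left(\left(-8\right) \left(- \frac{1}{3}\right)\right)}{88} = - \frac{\left(-1\right) 8}{88 \cdot 3} = \left(-1\right) \left(- \frac{1}{33}\right) = \frac{1}{33}$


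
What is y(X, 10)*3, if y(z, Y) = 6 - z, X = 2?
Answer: 12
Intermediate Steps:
y(X, 10)*3 = (6 - 1*2)*3 = (6 - 2)*3 = 4*3 = 12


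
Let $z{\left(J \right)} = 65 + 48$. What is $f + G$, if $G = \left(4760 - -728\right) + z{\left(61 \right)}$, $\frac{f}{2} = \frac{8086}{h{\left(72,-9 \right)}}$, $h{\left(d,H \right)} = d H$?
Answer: $\frac{903319}{162} \approx 5576.0$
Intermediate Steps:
$z{\left(J \right)} = 113$
$h{\left(d,H \right)} = H d$
$f = - \frac{4043}{162}$ ($f = 2 \frac{8086}{\left(-9\right) 72} = 2 \frac{8086}{-648} = 2 \cdot 8086 \left(- \frac{1}{648}\right) = 2 \left(- \frac{4043}{324}\right) = - \frac{4043}{162} \approx -24.957$)
$G = 5601$ ($G = \left(4760 - -728\right) + 113 = \left(4760 + 728\right) + 113 = 5488 + 113 = 5601$)
$f + G = - \frac{4043}{162} + 5601 = \frac{903319}{162}$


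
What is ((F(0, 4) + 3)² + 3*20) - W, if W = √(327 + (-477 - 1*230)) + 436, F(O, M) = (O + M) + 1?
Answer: -312 - 2*I*√95 ≈ -312.0 - 19.494*I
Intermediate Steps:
F(O, M) = 1 + M + O (F(O, M) = (M + O) + 1 = 1 + M + O)
W = 436 + 2*I*√95 (W = √(327 + (-477 - 230)) + 436 = √(327 - 707) + 436 = √(-380) + 436 = 2*I*√95 + 436 = 436 + 2*I*√95 ≈ 436.0 + 19.494*I)
((F(0, 4) + 3)² + 3*20) - W = (((1 + 4 + 0) + 3)² + 3*20) - (436 + 2*I*√95) = ((5 + 3)² + 60) + (-436 - 2*I*√95) = (8² + 60) + (-436 - 2*I*√95) = (64 + 60) + (-436 - 2*I*√95) = 124 + (-436 - 2*I*√95) = -312 - 2*I*√95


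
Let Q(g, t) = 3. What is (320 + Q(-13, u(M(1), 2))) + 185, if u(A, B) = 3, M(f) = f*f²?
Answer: 508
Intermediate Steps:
M(f) = f³
(320 + Q(-13, u(M(1), 2))) + 185 = (320 + 3) + 185 = 323 + 185 = 508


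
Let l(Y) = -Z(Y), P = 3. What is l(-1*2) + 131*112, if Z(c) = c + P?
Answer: 14671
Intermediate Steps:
Z(c) = 3 + c (Z(c) = c + 3 = 3 + c)
l(Y) = -3 - Y (l(Y) = -(3 + Y) = -3 - Y)
l(-1*2) + 131*112 = (-3 - (-1)*2) + 131*112 = (-3 - 1*(-2)) + 14672 = (-3 + 2) + 14672 = -1 + 14672 = 14671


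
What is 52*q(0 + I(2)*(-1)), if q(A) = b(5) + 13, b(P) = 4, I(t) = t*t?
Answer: 884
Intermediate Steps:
I(t) = t²
q(A) = 17 (q(A) = 4 + 13 = 17)
52*q(0 + I(2)*(-1)) = 52*17 = 884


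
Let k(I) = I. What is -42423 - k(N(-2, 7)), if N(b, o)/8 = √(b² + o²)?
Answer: -42423 - 8*√53 ≈ -42481.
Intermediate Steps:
N(b, o) = 8*√(b² + o²)
-42423 - k(N(-2, 7)) = -42423 - 8*√((-2)² + 7²) = -42423 - 8*√(4 + 49) = -42423 - 8*√53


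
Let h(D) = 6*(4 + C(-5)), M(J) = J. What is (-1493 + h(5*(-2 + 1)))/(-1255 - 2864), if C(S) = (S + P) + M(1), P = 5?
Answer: 1463/4119 ≈ 0.35518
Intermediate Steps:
C(S) = 6 + S (C(S) = (S + 5) + 1 = (5 + S) + 1 = 6 + S)
h(D) = 30 (h(D) = 6*(4 + (6 - 5)) = 6*(4 + 1) = 6*5 = 30)
(-1493 + h(5*(-2 + 1)))/(-1255 - 2864) = (-1493 + 30)/(-1255 - 2864) = -1463/(-4119) = -1463*(-1/4119) = 1463/4119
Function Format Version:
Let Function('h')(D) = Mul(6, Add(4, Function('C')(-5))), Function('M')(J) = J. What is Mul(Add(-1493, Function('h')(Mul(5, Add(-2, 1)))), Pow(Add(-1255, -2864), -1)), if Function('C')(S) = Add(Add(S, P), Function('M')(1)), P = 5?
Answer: Rational(1463, 4119) ≈ 0.35518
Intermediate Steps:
Function('C')(S) = Add(6, S) (Function('C')(S) = Add(Add(S, 5), 1) = Add(Add(5, S), 1) = Add(6, S))
Function('h')(D) = 30 (Function('h')(D) = Mul(6, Add(4, Add(6, -5))) = Mul(6, Add(4, 1)) = Mul(6, 5) = 30)
Mul(Add(-1493, Function('h')(Mul(5, Add(-2, 1)))), Pow(Add(-1255, -2864), -1)) = Mul(Add(-1493, 30), Pow(Add(-1255, -2864), -1)) = Mul(-1463, Pow(-4119, -1)) = Mul(-1463, Rational(-1, 4119)) = Rational(1463, 4119)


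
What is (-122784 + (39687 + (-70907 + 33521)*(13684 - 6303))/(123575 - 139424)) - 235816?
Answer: -1802515007/5283 ≈ -3.4119e+5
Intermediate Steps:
(-122784 + (39687 + (-70907 + 33521)*(13684 - 6303))/(123575 - 139424)) - 235816 = (-122784 + (39687 - 37386*7381)/(-15849)) - 235816 = (-122784 + (39687 - 275946066)*(-1/15849)) - 235816 = (-122784 - 275906379*(-1/15849)) - 235816 = (-122784 + 91968793/5283) - 235816 = -556699079/5283 - 235816 = -1802515007/5283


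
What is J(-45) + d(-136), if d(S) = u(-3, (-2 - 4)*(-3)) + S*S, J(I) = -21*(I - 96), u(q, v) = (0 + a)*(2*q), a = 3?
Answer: 21439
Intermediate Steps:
u(q, v) = 6*q (u(q, v) = (0 + 3)*(2*q) = 3*(2*q) = 6*q)
J(I) = 2016 - 21*I (J(I) = -21*(-96 + I) = 2016 - 21*I)
d(S) = -18 + S**2 (d(S) = 6*(-3) + S*S = -18 + S**2)
J(-45) + d(-136) = (2016 - 21*(-45)) + (-18 + (-136)**2) = (2016 + 945) + (-18 + 18496) = 2961 + 18478 = 21439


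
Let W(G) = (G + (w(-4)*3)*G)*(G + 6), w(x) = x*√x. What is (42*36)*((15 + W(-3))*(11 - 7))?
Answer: 36288 + 1306368*I ≈ 36288.0 + 1.3064e+6*I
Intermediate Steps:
w(x) = x^(3/2)
W(G) = (6 + G)*(G - 24*I*G) (W(G) = (G + ((-4)^(3/2)*3)*G)*(G + 6) = (G + (-8*I*3)*G)*(6 + G) = (G + (-24*I)*G)*(6 + G) = (G - 24*I*G)*(6 + G) = (6 + G)*(G - 24*I*G))
(42*36)*((15 + W(-3))*(11 - 7)) = (42*36)*((15 - 3*(1 - 24*I)*(6 - 3))*(11 - 7)) = 1512*((15 - 3*(1 - 24*I)*3)*4) = 1512*((15 + (-9 + 216*I))*4) = 1512*((6 + 216*I)*4) = 1512*(24 + 864*I) = 36288 + 1306368*I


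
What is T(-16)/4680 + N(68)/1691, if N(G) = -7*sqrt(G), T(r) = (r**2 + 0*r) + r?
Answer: 2/39 - 14*sqrt(17)/1691 ≈ 0.017146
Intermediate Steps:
T(r) = r + r**2 (T(r) = (r**2 + 0) + r = r**2 + r = r + r**2)
T(-16)/4680 + N(68)/1691 = -16*(1 - 16)/4680 - 14*sqrt(17)/1691 = -16*(-15)*(1/4680) - 14*sqrt(17)*(1/1691) = 240*(1/4680) - 14*sqrt(17)*(1/1691) = 2/39 - 14*sqrt(17)/1691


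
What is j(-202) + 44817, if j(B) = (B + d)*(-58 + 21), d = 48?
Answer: 50515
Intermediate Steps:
j(B) = -1776 - 37*B (j(B) = (B + 48)*(-58 + 21) = (48 + B)*(-37) = -1776 - 37*B)
j(-202) + 44817 = (-1776 - 37*(-202)) + 44817 = (-1776 + 7474) + 44817 = 5698 + 44817 = 50515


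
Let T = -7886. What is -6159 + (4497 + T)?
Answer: -9548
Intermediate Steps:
-6159 + (4497 + T) = -6159 + (4497 - 7886) = -6159 - 3389 = -9548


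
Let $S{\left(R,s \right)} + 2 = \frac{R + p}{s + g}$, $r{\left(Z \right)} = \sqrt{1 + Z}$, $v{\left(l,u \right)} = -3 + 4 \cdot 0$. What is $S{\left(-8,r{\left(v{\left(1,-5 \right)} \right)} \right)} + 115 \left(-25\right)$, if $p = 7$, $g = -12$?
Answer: $- \frac{210015}{73} + \frac{i \sqrt{2}}{146} \approx -2876.9 + 0.0096864 i$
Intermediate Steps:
$v{\left(l,u \right)} = -3$ ($v{\left(l,u \right)} = -3 + 0 = -3$)
$S{\left(R,s \right)} = -2 + \frac{7 + R}{-12 + s}$ ($S{\left(R,s \right)} = -2 + \frac{R + 7}{s - 12} = -2 + \frac{7 + R}{-12 + s}$)
$S{\left(-8,r{\left(v{\left(1,-5 \right)} \right)} \right)} + 115 \left(-25\right) = \frac{31 - 8 - 2 \sqrt{1 - 3}}{-12 + \sqrt{1 - 3}} + 115 \left(-25\right) = \frac{31 - 8 - 2 \sqrt{-2}}{-12 + \sqrt{-2}} - 2875 = \frac{31 - 8 - 2 i \sqrt{2}}{-12 + i \sqrt{2}} - 2875 = \frac{23 - 2 i \sqrt{2}}{-12 + i \sqrt{2}} - 2875 = -2875 + \frac{23 - 2 i \sqrt{2}}{-12 + i \sqrt{2}}$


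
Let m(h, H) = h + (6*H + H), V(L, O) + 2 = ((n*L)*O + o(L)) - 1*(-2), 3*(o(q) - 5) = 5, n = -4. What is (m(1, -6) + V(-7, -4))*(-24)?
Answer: 3512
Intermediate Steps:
o(q) = 20/3 (o(q) = 5 + (⅓)*5 = 5 + 5/3 = 20/3)
V(L, O) = 20/3 - 4*L*O (V(L, O) = -2 + (((-4*L)*O + 20/3) - 1*(-2)) = -2 + ((-4*L*O + 20/3) + 2) = -2 + ((20/3 - 4*L*O) + 2) = -2 + (26/3 - 4*L*O) = 20/3 - 4*L*O)
m(h, H) = h + 7*H
(m(1, -6) + V(-7, -4))*(-24) = ((1 + 7*(-6)) + (20/3 - 4*(-7)*(-4)))*(-24) = ((1 - 42) + (20/3 - 112))*(-24) = (-41 - 316/3)*(-24) = -439/3*(-24) = 3512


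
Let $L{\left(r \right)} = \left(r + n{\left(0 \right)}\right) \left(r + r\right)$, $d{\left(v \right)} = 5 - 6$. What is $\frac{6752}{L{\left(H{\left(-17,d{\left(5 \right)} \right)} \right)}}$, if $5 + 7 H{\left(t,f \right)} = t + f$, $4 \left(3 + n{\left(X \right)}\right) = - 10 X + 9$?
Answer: $\frac{661696}{2599} \approx 254.6$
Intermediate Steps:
$d{\left(v \right)} = -1$ ($d{\left(v \right)} = 5 - 6 = -1$)
$n{\left(X \right)} = - \frac{3}{4} - \frac{5 X}{2}$ ($n{\left(X \right)} = -3 + \frac{- 10 X + 9}{4} = -3 + \frac{9 - 10 X}{4} = -3 - \left(- \frac{9}{4} + \frac{5 X}{2}\right) = - \frac{3}{4} - \frac{5 X}{2}$)
$H{\left(t,f \right)} = - \frac{5}{7} + \frac{f}{7} + \frac{t}{7}$ ($H{\left(t,f \right)} = - \frac{5}{7} + \frac{t + f}{7} = - \frac{5}{7} + \frac{f + t}{7} = - \frac{5}{7} + \left(\frac{f}{7} + \frac{t}{7}\right) = - \frac{5}{7} + \frac{f}{7} + \frac{t}{7}$)
$L{\left(r \right)} = 2 r \left(- \frac{3}{4} + r\right)$ ($L{\left(r \right)} = \left(r - \frac{3}{4}\right) \left(r + r\right) = \left(r + \left(- \frac{3}{4} + 0\right)\right) 2 r = \left(r - \frac{3}{4}\right) 2 r = \left(- \frac{3}{4} + r\right) 2 r = 2 r \left(- \frac{3}{4} + r\right)$)
$\frac{6752}{L{\left(H{\left(-17,d{\left(5 \right)} \right)} \right)}} = \frac{6752}{\frac{1}{2} \left(- \frac{5}{7} + \frac{1}{7} \left(-1\right) + \frac{1}{7} \left(-17\right)\right) \left(-3 + 4 \left(- \frac{5}{7} + \frac{1}{7} \left(-1\right) + \frac{1}{7} \left(-17\right)\right)\right)} = \frac{6752}{\frac{1}{2} \left(- \frac{5}{7} - \frac{1}{7} - \frac{17}{7}\right) \left(-3 + 4 \left(- \frac{5}{7} - \frac{1}{7} - \frac{17}{7}\right)\right)} = \frac{6752}{\frac{1}{2} \left(- \frac{23}{7}\right) \left(-3 + 4 \left(- \frac{23}{7}\right)\right)} = \frac{6752}{\frac{1}{2} \left(- \frac{23}{7}\right) \left(-3 - \frac{92}{7}\right)} = \frac{6752}{\frac{1}{2} \left(- \frac{23}{7}\right) \left(- \frac{113}{7}\right)} = \frac{6752}{\frac{2599}{98}} = 6752 \cdot \frac{98}{2599} = \frac{661696}{2599}$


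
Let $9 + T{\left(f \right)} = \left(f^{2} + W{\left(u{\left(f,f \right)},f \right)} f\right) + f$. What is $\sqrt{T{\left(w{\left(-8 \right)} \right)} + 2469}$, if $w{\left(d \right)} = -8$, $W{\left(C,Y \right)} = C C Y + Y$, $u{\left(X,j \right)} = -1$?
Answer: $2 \sqrt{661} \approx 51.42$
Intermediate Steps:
$W{\left(C,Y \right)} = Y + Y C^{2}$ ($W{\left(C,Y \right)} = C^{2} Y + Y = Y C^{2} + Y = Y + Y C^{2}$)
$T{\left(f \right)} = -9 + f + 3 f^{2}$ ($T{\left(f \right)} = -9 + \left(\left(f^{2} + f \left(1 + \left(-1\right)^{2}\right) f\right) + f\right) = -9 + \left(\left(f^{2} + f \left(1 + 1\right) f\right) + f\right) = -9 + \left(\left(f^{2} + f 2 f\right) + f\right) = -9 + \left(\left(f^{2} + 2 f f\right) + f\right) = -9 + \left(\left(f^{2} + 2 f^{2}\right) + f\right) = -9 + \left(3 f^{2} + f\right) = -9 + \left(f + 3 f^{2}\right) = -9 + f + 3 f^{2}$)
$\sqrt{T{\left(w{\left(-8 \right)} \right)} + 2469} = \sqrt{\left(-9 - 8 + 3 \left(-8\right)^{2}\right) + 2469} = \sqrt{\left(-9 - 8 + 3 \cdot 64\right) + 2469} = \sqrt{\left(-9 - 8 + 192\right) + 2469} = \sqrt{175 + 2469} = \sqrt{2644} = 2 \sqrt{661}$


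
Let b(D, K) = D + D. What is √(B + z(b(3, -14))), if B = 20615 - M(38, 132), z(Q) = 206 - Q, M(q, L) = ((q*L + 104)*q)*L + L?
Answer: I*√25661237 ≈ 5065.7*I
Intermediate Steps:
b(D, K) = 2*D
M(q, L) = L + L*q*(104 + L*q) (M(q, L) = ((L*q + 104)*q)*L + L = ((104 + L*q)*q)*L + L = (q*(104 + L*q))*L + L = L*q*(104 + L*q) + L = L + L*q*(104 + L*q))
B = -25661437 (B = 20615 - 132*(1 + 104*38 + 132*38²) = 20615 - 132*(1 + 3952 + 132*1444) = 20615 - 132*(1 + 3952 + 190608) = 20615 - 132*194561 = 20615 - 1*25682052 = 20615 - 25682052 = -25661437)
√(B + z(b(3, -14))) = √(-25661437 + (206 - 2*3)) = √(-25661437 + (206 - 1*6)) = √(-25661437 + (206 - 6)) = √(-25661437 + 200) = √(-25661237) = I*√25661237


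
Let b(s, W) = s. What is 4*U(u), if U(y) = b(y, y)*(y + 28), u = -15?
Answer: -780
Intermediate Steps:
U(y) = y*(28 + y) (U(y) = y*(y + 28) = y*(28 + y))
4*U(u) = 4*(-15*(28 - 15)) = 4*(-15*13) = 4*(-195) = -780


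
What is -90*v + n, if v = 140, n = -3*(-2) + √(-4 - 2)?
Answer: -12594 + I*√6 ≈ -12594.0 + 2.4495*I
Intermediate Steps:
n = 6 + I*√6 (n = 6 + √(-6) = 6 + I*√6 ≈ 6.0 + 2.4495*I)
-90*v + n = -90*140 + (6 + I*√6) = -12600 + (6 + I*√6) = -12594 + I*√6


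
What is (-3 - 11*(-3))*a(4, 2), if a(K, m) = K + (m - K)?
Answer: 60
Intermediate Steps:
a(K, m) = m
(-3 - 11*(-3))*a(4, 2) = (-3 - 11*(-3))*2 = (-3 + 33)*2 = 30*2 = 60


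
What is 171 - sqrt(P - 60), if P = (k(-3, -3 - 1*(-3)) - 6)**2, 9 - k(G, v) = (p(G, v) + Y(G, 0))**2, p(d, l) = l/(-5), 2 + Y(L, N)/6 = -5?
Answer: 171 - sqrt(3101061) ≈ -1590.0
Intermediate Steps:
Y(L, N) = -42 (Y(L, N) = -12 + 6*(-5) = -12 - 30 = -42)
p(d, l) = -l/5 (p(d, l) = l*(-1/5) = -l/5)
k(G, v) = 9 - (-42 - v/5)**2 (k(G, v) = 9 - (-v/5 - 42)**2 = 9 - (-42 - v/5)**2)
P = 3101121 (P = ((9 - (210 + (-3 - 1*(-3)))**2/25) - 6)**2 = ((9 - (210 + (-3 + 3))**2/25) - 6)**2 = ((9 - (210 + 0)**2/25) - 6)**2 = ((9 - 1/25*210**2) - 6)**2 = ((9 - 1/25*44100) - 6)**2 = ((9 - 1764) - 6)**2 = (-1755 - 6)**2 = (-1761)**2 = 3101121)
171 - sqrt(P - 60) = 171 - sqrt(3101121 - 60) = 171 - sqrt(3101061)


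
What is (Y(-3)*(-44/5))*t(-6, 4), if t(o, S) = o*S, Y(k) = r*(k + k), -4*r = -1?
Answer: -1584/5 ≈ -316.80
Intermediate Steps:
r = 1/4 (r = -1/4*(-1) = 1/4 ≈ 0.25000)
Y(k) = k/2 (Y(k) = (k + k)/4 = (2*k)/4 = k/2)
t(o, S) = S*o
(Y(-3)*(-44/5))*t(-6, 4) = (((1/2)*(-3))*(-44/5))*(4*(-6)) = -(-66)/5*(-24) = -3/2*(-44/5)*(-24) = (66/5)*(-24) = -1584/5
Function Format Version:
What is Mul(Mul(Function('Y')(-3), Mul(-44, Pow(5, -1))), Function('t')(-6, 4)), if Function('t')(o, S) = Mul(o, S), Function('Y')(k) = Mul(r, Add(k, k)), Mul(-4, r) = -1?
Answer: Rational(-1584, 5) ≈ -316.80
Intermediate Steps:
r = Rational(1, 4) (r = Mul(Rational(-1, 4), -1) = Rational(1, 4) ≈ 0.25000)
Function('Y')(k) = Mul(Rational(1, 2), k) (Function('Y')(k) = Mul(Rational(1, 4), Add(k, k)) = Mul(Rational(1, 4), Mul(2, k)) = Mul(Rational(1, 2), k))
Function('t')(o, S) = Mul(S, o)
Mul(Mul(Function('Y')(-3), Mul(-44, Pow(5, -1))), Function('t')(-6, 4)) = Mul(Mul(Mul(Rational(1, 2), -3), Mul(-44, Pow(5, -1))), Mul(4, -6)) = Mul(Mul(Rational(-3, 2), Mul(-44, Rational(1, 5))), -24) = Mul(Mul(Rational(-3, 2), Rational(-44, 5)), -24) = Mul(Rational(66, 5), -24) = Rational(-1584, 5)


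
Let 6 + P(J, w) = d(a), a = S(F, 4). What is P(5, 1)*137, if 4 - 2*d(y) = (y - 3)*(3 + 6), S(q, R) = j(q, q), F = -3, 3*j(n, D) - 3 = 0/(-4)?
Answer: 685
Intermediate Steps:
j(n, D) = 1 (j(n, D) = 1 + (0/(-4))/3 = 1 + (0*(-1/4))/3 = 1 + (1/3)*0 = 1 + 0 = 1)
S(q, R) = 1
a = 1
d(y) = 31/2 - 9*y/2 (d(y) = 2 - (y - 3)*(3 + 6)/2 = 2 - (-3 + y)*9/2 = 2 - (-27 + 9*y)/2 = 2 + (27/2 - 9*y/2) = 31/2 - 9*y/2)
P(J, w) = 5 (P(J, w) = -6 + (31/2 - 9/2*1) = -6 + (31/2 - 9/2) = -6 + 11 = 5)
P(5, 1)*137 = 5*137 = 685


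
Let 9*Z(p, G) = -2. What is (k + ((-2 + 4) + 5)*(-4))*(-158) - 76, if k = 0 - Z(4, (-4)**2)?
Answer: 38816/9 ≈ 4312.9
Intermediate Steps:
Z(p, G) = -2/9 (Z(p, G) = (1/9)*(-2) = -2/9)
k = 2/9 (k = 0 - 1*(-2/9) = 0 + 2/9 = 2/9 ≈ 0.22222)
(k + ((-2 + 4) + 5)*(-4))*(-158) - 76 = (2/9 + ((-2 + 4) + 5)*(-4))*(-158) - 76 = (2/9 + (2 + 5)*(-4))*(-158) - 76 = (2/9 + 7*(-4))*(-158) - 76 = (2/9 - 28)*(-158) - 76 = -250/9*(-158) - 76 = 39500/9 - 76 = 38816/9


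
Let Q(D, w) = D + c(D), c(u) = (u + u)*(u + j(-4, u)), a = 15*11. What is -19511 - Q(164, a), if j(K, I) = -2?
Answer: -72811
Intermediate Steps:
a = 165
c(u) = 2*u*(-2 + u) (c(u) = (u + u)*(u - 2) = (2*u)*(-2 + u) = 2*u*(-2 + u))
Q(D, w) = D + 2*D*(-2 + D)
-19511 - Q(164, a) = -19511 - 164*(-3 + 2*164) = -19511 - 164*(-3 + 328) = -19511 - 164*325 = -19511 - 1*53300 = -19511 - 53300 = -72811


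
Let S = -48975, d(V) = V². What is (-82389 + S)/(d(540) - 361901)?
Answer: 131364/70301 ≈ 1.8686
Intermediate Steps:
(-82389 + S)/(d(540) - 361901) = (-82389 - 48975)/(540² - 361901) = -131364/(291600 - 361901) = -131364/(-70301) = -131364*(-1/70301) = 131364/70301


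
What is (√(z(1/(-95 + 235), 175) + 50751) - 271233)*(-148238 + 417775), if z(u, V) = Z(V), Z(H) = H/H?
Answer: -73107329121 + 2156296*√793 ≈ -7.3047e+10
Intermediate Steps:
Z(H) = 1
z(u, V) = 1
(√(z(1/(-95 + 235), 175) + 50751) - 271233)*(-148238 + 417775) = (√(1 + 50751) - 271233)*(-148238 + 417775) = (√50752 - 271233)*269537 = (8*√793 - 271233)*269537 = (-271233 + 8*√793)*269537 = -73107329121 + 2156296*√793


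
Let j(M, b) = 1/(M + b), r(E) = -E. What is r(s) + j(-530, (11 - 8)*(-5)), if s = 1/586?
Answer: -1131/319370 ≈ -0.0035413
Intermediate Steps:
s = 1/586 ≈ 0.0017065
r(s) + j(-530, (11 - 8)*(-5)) = -1*1/586 + 1/(-530 + (11 - 8)*(-5)) = -1/586 + 1/(-530 + 3*(-5)) = -1/586 + 1/(-530 - 15) = -1/586 + 1/(-545) = -1/586 - 1/545 = -1131/319370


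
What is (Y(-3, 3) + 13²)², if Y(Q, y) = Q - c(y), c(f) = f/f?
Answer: 27225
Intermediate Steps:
c(f) = 1
Y(Q, y) = -1 + Q (Y(Q, y) = Q - 1*1 = Q - 1 = -1 + Q)
(Y(-3, 3) + 13²)² = ((-1 - 3) + 13²)² = (-4 + 169)² = 165² = 27225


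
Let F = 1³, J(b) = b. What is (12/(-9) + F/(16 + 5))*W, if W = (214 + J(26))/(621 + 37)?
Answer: -1080/2303 ≈ -0.46895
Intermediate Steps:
F = 1
W = 120/329 (W = (214 + 26)/(621 + 37) = 240/658 = 240*(1/658) = 120/329 ≈ 0.36474)
(12/(-9) + F/(16 + 5))*W = (12/(-9) + 1/(16 + 5))*(120/329) = (12*(-⅑) + 1/21)*(120/329) = (-4/3 + 1*(1/21))*(120/329) = (-4/3 + 1/21)*(120/329) = -9/7*120/329 = -1080/2303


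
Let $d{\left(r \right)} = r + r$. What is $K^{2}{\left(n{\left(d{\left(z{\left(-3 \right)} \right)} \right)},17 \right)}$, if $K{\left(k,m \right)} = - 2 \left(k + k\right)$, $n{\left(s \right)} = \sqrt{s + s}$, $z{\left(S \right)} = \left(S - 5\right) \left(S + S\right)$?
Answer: $3072$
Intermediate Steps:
$z{\left(S \right)} = 2 S \left(-5 + S\right)$ ($z{\left(S \right)} = \left(-5 + S\right) 2 S = 2 S \left(-5 + S\right)$)
$d{\left(r \right)} = 2 r$
$n{\left(s \right)} = \sqrt{2} \sqrt{s}$ ($n{\left(s \right)} = \sqrt{2 s} = \sqrt{2} \sqrt{s}$)
$K{\left(k,m \right)} = - 4 k$ ($K{\left(k,m \right)} = - 2 \cdot 2 k = - 4 k$)
$K^{2}{\left(n{\left(d{\left(z{\left(-3 \right)} \right)} \right)},17 \right)} = \left(- 4 \sqrt{2} \sqrt{2 \cdot 2 \left(-3\right) \left(-5 - 3\right)}\right)^{2} = \left(- 4 \sqrt{2} \sqrt{2 \cdot 2 \left(-3\right) \left(-8\right)}\right)^{2} = \left(- 4 \sqrt{2} \sqrt{2 \cdot 48}\right)^{2} = \left(- 4 \sqrt{2} \sqrt{96}\right)^{2} = \left(- 4 \sqrt{2} \cdot 4 \sqrt{6}\right)^{2} = \left(- 4 \cdot 8 \sqrt{3}\right)^{2} = \left(- 32 \sqrt{3}\right)^{2} = 3072$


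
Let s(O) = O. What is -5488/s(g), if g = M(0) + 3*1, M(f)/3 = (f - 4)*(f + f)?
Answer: -5488/3 ≈ -1829.3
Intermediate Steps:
M(f) = 6*f*(-4 + f) (M(f) = 3*((f - 4)*(f + f)) = 3*((-4 + f)*(2*f)) = 3*(2*f*(-4 + f)) = 6*f*(-4 + f))
g = 3 (g = 6*0*(-4 + 0) + 3*1 = 6*0*(-4) + 3 = 0 + 3 = 3)
-5488/s(g) = -5488/3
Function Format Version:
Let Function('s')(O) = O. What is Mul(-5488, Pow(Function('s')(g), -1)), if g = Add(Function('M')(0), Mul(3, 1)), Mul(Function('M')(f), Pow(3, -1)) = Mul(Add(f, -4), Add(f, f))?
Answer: Rational(-5488, 3) ≈ -1829.3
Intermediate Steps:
Function('M')(f) = Mul(6, f, Add(-4, f)) (Function('M')(f) = Mul(3, Mul(Add(f, -4), Add(f, f))) = Mul(3, Mul(Add(-4, f), Mul(2, f))) = Mul(3, Mul(2, f, Add(-4, f))) = Mul(6, f, Add(-4, f)))
g = 3 (g = Add(Mul(6, 0, Add(-4, 0)), Mul(3, 1)) = Add(Mul(6, 0, -4), 3) = Add(0, 3) = 3)
Mul(-5488, Pow(Function('s')(g), -1)) = Mul(-5488, Pow(3, -1)) = Mul(-5488, Rational(1, 3)) = Rational(-5488, 3)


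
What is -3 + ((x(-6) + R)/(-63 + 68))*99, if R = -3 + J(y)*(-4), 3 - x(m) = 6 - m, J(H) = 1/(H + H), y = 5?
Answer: -6213/25 ≈ -248.52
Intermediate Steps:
J(H) = 1/(2*H)
x(m) = -3 + m (x(m) = 3 - (6 - m) = 3 + (-6 + m) = -3 + m)
R = -17/5 (R = -3 + ((½)/5)*(-4) = -3 + ((½)*(⅕))*(-4) = -3 + (⅒)*(-4) = -3 - ⅖ = -17/5 ≈ -3.4000)
-3 + ((x(-6) + R)/(-63 + 68))*99 = -3 + (((-3 - 6) - 17/5)/(-63 + 68))*99 = -3 + ((-9 - 17/5)/5)*99 = -3 - 62/5*⅕*99 = -3 - 62/25*99 = -3 - 6138/25 = -6213/25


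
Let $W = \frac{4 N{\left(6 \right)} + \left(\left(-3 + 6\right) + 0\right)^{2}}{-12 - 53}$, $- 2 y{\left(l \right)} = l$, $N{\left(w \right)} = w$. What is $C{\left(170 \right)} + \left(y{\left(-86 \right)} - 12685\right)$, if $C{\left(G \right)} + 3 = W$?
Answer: $- \frac{821958}{65} \approx -12646.0$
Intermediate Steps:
$y{\left(l \right)} = - \frac{l}{2}$
$W = - \frac{33}{65}$ ($W = \frac{4 \cdot 6 + \left(\left(-3 + 6\right) + 0\right)^{2}}{-12 - 53} = \frac{24 + \left(3 + 0\right)^{2}}{-65} = \left(24 + 3^{2}\right) \left(- \frac{1}{65}\right) = \left(24 + 9\right) \left(- \frac{1}{65}\right) = 33 \left(- \frac{1}{65}\right) = - \frac{33}{65} \approx -0.50769$)
$C{\left(G \right)} = - \frac{228}{65}$ ($C{\left(G \right)} = -3 - \frac{33}{65} = - \frac{228}{65}$)
$C{\left(170 \right)} + \left(y{\left(-86 \right)} - 12685\right) = - \frac{228}{65} - 12642 = - \frac{821958}{65}$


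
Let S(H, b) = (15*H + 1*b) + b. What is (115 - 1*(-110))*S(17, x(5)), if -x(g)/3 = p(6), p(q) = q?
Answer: 49275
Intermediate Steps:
x(g) = -18 (x(g) = -3*6 = -18)
S(H, b) = 2*b + 15*H (S(H, b) = (15*H + b) + b = (b + 15*H) + b = 2*b + 15*H)
(115 - 1*(-110))*S(17, x(5)) = (115 - 1*(-110))*(2*(-18) + 15*17) = (115 + 110)*(-36 + 255) = 225*219 = 49275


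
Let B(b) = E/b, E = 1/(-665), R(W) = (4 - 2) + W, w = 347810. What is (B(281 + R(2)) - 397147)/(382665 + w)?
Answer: -75269285176/138443274375 ≈ -0.54368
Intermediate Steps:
R(W) = 2 + W
E = -1/665 ≈ -0.0015038
B(b) = -1/(665*b)
(B(281 + R(2)) - 397147)/(382665 + w) = (-1/(665*(281 + (2 + 2))) - 397147)/(382665 + 347810) = (-1/(665*(281 + 4)) - 397147)/730475 = (-1/665/285 - 397147)*(1/730475) = (-1/665*1/285 - 397147)*(1/730475) = (-1/189525 - 397147)*(1/730475) = -75269285176/189525*1/730475 = -75269285176/138443274375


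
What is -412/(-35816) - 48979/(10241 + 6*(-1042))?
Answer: -438147099/35717506 ≈ -12.267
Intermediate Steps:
-412/(-35816) - 48979/(10241 + 6*(-1042)) = -412*(-1/35816) - 48979/(10241 - 6252) = 103/8954 - 48979/3989 = -438147099/35717506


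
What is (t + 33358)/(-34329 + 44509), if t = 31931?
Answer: 65289/10180 ≈ 6.4135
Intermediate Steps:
(t + 33358)/(-34329 + 44509) = (31931 + 33358)/(-34329 + 44509) = 65289/10180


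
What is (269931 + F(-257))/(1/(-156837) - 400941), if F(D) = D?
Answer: -21147430569/31441191809 ≈ -0.67260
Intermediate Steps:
(269931 + F(-257))/(1/(-156837) - 400941) = (269931 - 257)/(1/(-156837) - 400941) = 269674/(-1/156837 - 400941) = 269674/(-62882383618/156837) = 269674*(-156837/62882383618) = -21147430569/31441191809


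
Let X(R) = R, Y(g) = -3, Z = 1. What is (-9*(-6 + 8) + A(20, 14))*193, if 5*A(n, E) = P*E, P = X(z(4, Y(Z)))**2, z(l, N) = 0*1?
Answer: -3474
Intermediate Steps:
z(l, N) = 0
P = 0 (P = 0**2 = 0)
A(n, E) = 0 (A(n, E) = (0*E)/5 = (1/5)*0 = 0)
(-9*(-6 + 8) + A(20, 14))*193 = (-9*(-6 + 8) + 0)*193 = (-9*2 + 0)*193 = (-18 + 0)*193 = -18*193 = -3474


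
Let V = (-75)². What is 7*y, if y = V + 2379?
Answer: 56028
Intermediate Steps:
V = 5625
y = 8004 (y = 5625 + 2379 = 8004)
7*y = 7*8004 = 56028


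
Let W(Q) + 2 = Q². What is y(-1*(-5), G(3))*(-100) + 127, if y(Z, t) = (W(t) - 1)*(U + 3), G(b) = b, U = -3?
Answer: 127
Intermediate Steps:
W(Q) = -2 + Q²
y(Z, t) = 0 (y(Z, t) = ((-2 + t²) - 1)*(-3 + 3) = (-3 + t²)*0 = 0)
y(-1*(-5), G(3))*(-100) + 127 = 0*(-100) + 127 = 0 + 127 = 127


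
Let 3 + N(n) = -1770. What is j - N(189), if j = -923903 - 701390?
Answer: -1623520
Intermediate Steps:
N(n) = -1773 (N(n) = -3 - 1770 = -1773)
j = -1625293
j - N(189) = -1625293 - 1*(-1773) = -1625293 + 1773 = -1623520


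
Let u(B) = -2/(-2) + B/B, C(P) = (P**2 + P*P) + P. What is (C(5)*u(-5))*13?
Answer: 1430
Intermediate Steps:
C(P) = P + 2*P**2 (C(P) = (P**2 + P**2) + P = 2*P**2 + P = P + 2*P**2)
u(B) = 2 (u(B) = -2*(-1/2) + 1 = 1 + 1 = 2)
(C(5)*u(-5))*13 = ((5*(1 + 2*5))*2)*13 = ((5*(1 + 10))*2)*13 = ((5*11)*2)*13 = (55*2)*13 = 110*13 = 1430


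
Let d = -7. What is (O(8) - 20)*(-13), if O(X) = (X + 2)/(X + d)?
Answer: 130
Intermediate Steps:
O(X) = (2 + X)/(-7 + X) (O(X) = (X + 2)/(X - 7) = (2 + X)/(-7 + X))
(O(8) - 20)*(-13) = ((2 + 8)/(-7 + 8) - 20)*(-13) = (10/1 - 20)*(-13) = (1*10 - 20)*(-13) = (10 - 20)*(-13) = -10*(-13) = 130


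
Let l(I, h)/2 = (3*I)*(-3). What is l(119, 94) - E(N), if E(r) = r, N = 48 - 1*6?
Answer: -2184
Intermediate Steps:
l(I, h) = -18*I (l(I, h) = 2*((3*I)*(-3)) = 2*(-9*I) = -18*I)
N = 42 (N = 48 - 6 = 42)
l(119, 94) - E(N) = -18*119 - 1*42 = -2142 - 42 = -2184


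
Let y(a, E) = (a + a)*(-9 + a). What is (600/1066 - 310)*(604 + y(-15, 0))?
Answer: -218367320/533 ≈ -4.0970e+5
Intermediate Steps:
y(a, E) = 2*a*(-9 + a) (y(a, E) = (2*a)*(-9 + a) = 2*a*(-9 + a))
(600/1066 - 310)*(604 + y(-15, 0)) = (600/1066 - 310)*(604 + 2*(-15)*(-9 - 15)) = (600*(1/1066) - 310)*(604 + 2*(-15)*(-24)) = (300/533 - 310)*(604 + 720) = -164930/533*1324 = -218367320/533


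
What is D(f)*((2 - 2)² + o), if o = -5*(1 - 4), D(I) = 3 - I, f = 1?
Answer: 30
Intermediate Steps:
o = 15 (o = -5*(-3) = 15)
D(f)*((2 - 2)² + o) = (3 - 1*1)*((2 - 2)² + 15) = (3 - 1)*(0² + 15) = 2*(0 + 15) = 2*15 = 30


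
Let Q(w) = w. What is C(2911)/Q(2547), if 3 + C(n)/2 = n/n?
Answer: -4/2547 ≈ -0.0015705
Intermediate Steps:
C(n) = -4 (C(n) = -6 + 2*(n/n) = -6 + 2*1 = -6 + 2 = -4)
C(2911)/Q(2547) = -4/2547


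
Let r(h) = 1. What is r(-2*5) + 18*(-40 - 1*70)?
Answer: -1979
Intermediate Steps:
r(-2*5) + 18*(-40 - 1*70) = 1 + 18*(-40 - 1*70) = 1 + 18*(-40 - 70) = 1 + 18*(-110) = 1 - 1980 = -1979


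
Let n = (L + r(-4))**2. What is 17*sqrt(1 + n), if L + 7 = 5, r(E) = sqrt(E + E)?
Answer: 17*sqrt(-3 - 8*I*sqrt(2)) ≈ 35.466 - 46.096*I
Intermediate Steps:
r(E) = sqrt(2)*sqrt(E) (r(E) = sqrt(2*E) = sqrt(2)*sqrt(E))
L = -2 (L = -7 + 5 = -2)
n = (-2 + 2*I*sqrt(2))**2 (n = (-2 + sqrt(2)*sqrt(-4))**2 = (-2 + sqrt(2)*(2*I))**2 = (-2 + 2*I*sqrt(2))**2 ≈ -4.0 - 11.314*I)
17*sqrt(1 + n) = 17*sqrt(1 + 4*(1 - I*sqrt(2))**2)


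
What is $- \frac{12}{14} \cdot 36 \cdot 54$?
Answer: $- \frac{11664}{7} \approx -1666.3$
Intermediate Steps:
$- \frac{12}{14} \cdot 36 \cdot 54 = \left(-12\right) \frac{1}{14} \cdot 36 \cdot 54 = \left(- \frac{6}{7}\right) 36 \cdot 54 = \left(- \frac{216}{7}\right) 54 = - \frac{11664}{7}$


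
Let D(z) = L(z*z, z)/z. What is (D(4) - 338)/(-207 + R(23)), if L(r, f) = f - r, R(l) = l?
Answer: 341/184 ≈ 1.8533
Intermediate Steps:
D(z) = (z - z²)/z (D(z) = (z - z*z)/z = (z - z²)/z)
(D(4) - 338)/(-207 + R(23)) = ((1 - 1*4) - 338)/(-207 + 23) = ((1 - 4) - 338)/(-184) = (-3 - 338)*(-1/184) = -341*(-1/184) = 341/184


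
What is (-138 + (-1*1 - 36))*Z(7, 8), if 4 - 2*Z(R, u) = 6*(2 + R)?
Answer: 4375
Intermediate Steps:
Z(R, u) = -4 - 3*R (Z(R, u) = 2 - 3*(2 + R) = 2 - (12 + 6*R)/2 = 2 + (-6 - 3*R) = -4 - 3*R)
(-138 + (-1*1 - 36))*Z(7, 8) = (-138 + (-1*1 - 36))*(-4 - 3*7) = (-138 + (-1 - 36))*(-4 - 21) = (-138 - 37)*(-25) = -175*(-25) = 4375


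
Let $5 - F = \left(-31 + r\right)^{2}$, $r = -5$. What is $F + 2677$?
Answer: $1386$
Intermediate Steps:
$F = -1291$ ($F = 5 - \left(-31 - 5\right)^{2} = 5 - \left(-36\right)^{2} = 5 - 1296 = -1291$)
$F + 2677 = -1291 + 2677 = 1386$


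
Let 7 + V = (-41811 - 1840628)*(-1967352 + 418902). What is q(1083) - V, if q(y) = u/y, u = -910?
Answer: -3156796271115979/1083 ≈ -2.9149e+12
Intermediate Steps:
V = 2914862669543 (V = -7 + (-41811 - 1840628)*(-1967352 + 418902) = -7 - 1882439*(-1548450) = -7 + 2914862669550 = 2914862669543)
q(y) = -910/y
q(1083) - V = -910/1083 - 1*2914862669543 = -910*1/1083 - 2914862669543 = -910/1083 - 2914862669543 = -3156796271115979/1083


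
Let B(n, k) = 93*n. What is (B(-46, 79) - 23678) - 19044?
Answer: -47000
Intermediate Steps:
(B(-46, 79) - 23678) - 19044 = (93*(-46) - 23678) - 19044 = (-4278 - 23678) - 19044 = -27956 - 19044 = -47000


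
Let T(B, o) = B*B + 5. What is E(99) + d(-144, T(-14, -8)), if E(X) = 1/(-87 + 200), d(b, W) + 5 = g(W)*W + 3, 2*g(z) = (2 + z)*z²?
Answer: 186278465889/226 ≈ 8.2424e+8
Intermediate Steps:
T(B, o) = 5 + B² (T(B, o) = B² + 5 = 5 + B²)
g(z) = z²*(2 + z)/2 (g(z) = ((2 + z)*z²)/2 = (z²*(2 + z))/2 = z²*(2 + z)/2)
d(b, W) = -2 + W³*(2 + W)/2 (d(b, W) = -5 + ((W²*(2 + W)/2)*W + 3) = -5 + (W³*(2 + W)/2 + 3) = -5 + (3 + W³*(2 + W)/2) = -2 + W³*(2 + W)/2)
E(X) = 1/113
E(99) + d(-144, T(-14, -8)) = 1/113 + (-2 + (5 + (-14)²)³*(2 + (5 + (-14)²))/2) = 1/113 + (-2 + (5 + 196)³*(2 + (5 + 196))/2) = 1/113 + (-2 + (½)*201³*(2 + 201)) = 1/113 + (-2 + (½)*8120601*203) = 1/113 + (-2 + 1648482003/2) = 1/113 + 1648481999/2 = 186278465889/226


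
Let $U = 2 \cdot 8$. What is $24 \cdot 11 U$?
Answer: $4224$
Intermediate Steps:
$U = 16$
$24 \cdot 11 U = 24 \cdot 11 \cdot 16 = 264 \cdot 16 = 4224$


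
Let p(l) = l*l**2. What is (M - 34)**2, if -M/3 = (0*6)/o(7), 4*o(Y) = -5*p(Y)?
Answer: 1156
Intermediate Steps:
p(l) = l**3
o(Y) = -5*Y**3/4 (o(Y) = (-5*Y**3)/4 = -5*Y**3/4)
M = 0 (M = -3*0*6/((-5/4*7**3)) = -0/((-5/4*343)) = -0/(-1715/4) = -0*(-4)/1715 = -3*0 = 0)
(M - 34)**2 = (0 - 34)**2 = (-34)**2 = 1156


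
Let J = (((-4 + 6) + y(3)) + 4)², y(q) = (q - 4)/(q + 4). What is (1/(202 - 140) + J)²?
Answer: 10872441441/9229444 ≈ 1178.0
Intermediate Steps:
y(q) = (-4 + q)/(4 + q)
J = 1681/49 (J = (((-4 + 6) + (-4 + 3)/(4 + 3)) + 4)² = ((2 - 1/7) + 4)² = ((2 + (⅐)*(-1)) + 4)² = ((2 - ⅐) + 4)² = (13/7 + 4)² = (41/7)² = 1681/49 ≈ 34.306)
(1/(202 - 140) + J)² = (1/(202 - 140) + 1681/49)² = (1/62 + 1681/49)² = (104271/3038)² = 10872441441/9229444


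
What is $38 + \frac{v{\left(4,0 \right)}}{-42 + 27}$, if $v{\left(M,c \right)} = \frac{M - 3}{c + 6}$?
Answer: $\frac{3419}{90} \approx 37.989$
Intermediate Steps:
$v{\left(M,c \right)} = \frac{-3 + M}{6 + c}$
$38 + \frac{v{\left(4,0 \right)}}{-42 + 27} = 38 + \frac{\frac{1}{6 + 0} \left(-3 + 4\right)}{-42 + 27} = 38 + \frac{\frac{1}{6} \cdot 1}{-15} = 38 + \frac{1}{6} \cdot 1 \left(- \frac{1}{15}\right) = 38 + \frac{1}{6} \left(- \frac{1}{15}\right) = 38 - \frac{1}{90} = \frac{3419}{90}$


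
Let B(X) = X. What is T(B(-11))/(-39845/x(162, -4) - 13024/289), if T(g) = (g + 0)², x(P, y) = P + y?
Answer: -5525102/13572997 ≈ -0.40707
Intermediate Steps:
T(g) = g²
T(B(-11))/(-39845/x(162, -4) - 13024/289) = (-11)²/(-39845/(162 - 4) - 13024/289) = 121/(-39845/158 - 13024*1/289) = 121/(-39845*1/158 - 13024/289) = 121/(-39845/158 - 13024/289) = 121/(-13572997/45662) = 121*(-45662/13572997) = -5525102/13572997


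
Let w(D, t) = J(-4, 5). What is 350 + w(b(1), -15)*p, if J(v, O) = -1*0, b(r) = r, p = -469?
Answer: 350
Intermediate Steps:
J(v, O) = 0
w(D, t) = 0
350 + w(b(1), -15)*p = 350 + 0*(-469) = 350 + 0 = 350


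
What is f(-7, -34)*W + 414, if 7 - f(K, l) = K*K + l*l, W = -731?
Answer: 876152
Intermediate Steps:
f(K, l) = 7 - K**2 - l**2 (f(K, l) = 7 - (K*K + l*l) = 7 - (K**2 + l**2) = 7 + (-K**2 - l**2) = 7 - K**2 - l**2)
f(-7, -34)*W + 414 = (7 - 1*(-7)**2 - 1*(-34)**2)*(-731) + 414 = (7 - 1*49 - 1*1156)*(-731) + 414 = (7 - 49 - 1156)*(-731) + 414 = -1198*(-731) + 414 = 875738 + 414 = 876152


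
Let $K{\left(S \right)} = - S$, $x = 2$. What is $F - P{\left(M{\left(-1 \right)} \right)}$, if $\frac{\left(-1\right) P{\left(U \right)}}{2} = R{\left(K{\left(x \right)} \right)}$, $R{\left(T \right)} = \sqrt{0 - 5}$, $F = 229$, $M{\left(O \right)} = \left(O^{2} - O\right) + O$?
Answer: $229 + 2 i \sqrt{5} \approx 229.0 + 4.4721 i$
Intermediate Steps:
$M{\left(O \right)} = O^{2}$
$R{\left(T \right)} = i \sqrt{5}$ ($R{\left(T \right)} = \sqrt{-5} = i \sqrt{5}$)
$P{\left(U \right)} = - 2 i \sqrt{5}$
$F - P{\left(M{\left(-1 \right)} \right)} = 229 - - 2 i \sqrt{5} = 229 + 2 i \sqrt{5}$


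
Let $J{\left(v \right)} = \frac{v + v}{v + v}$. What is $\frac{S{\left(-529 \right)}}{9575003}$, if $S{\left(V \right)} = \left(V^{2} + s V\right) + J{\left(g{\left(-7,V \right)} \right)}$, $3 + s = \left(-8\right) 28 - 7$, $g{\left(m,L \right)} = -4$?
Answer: $\frac{403628}{9575003} \approx 0.042154$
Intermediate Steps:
$J{\left(v \right)} = 1$ ($J{\left(v \right)} = \frac{2 v}{2 v} = 2 v \frac{1}{2 v} = 1$)
$s = -234$ ($s = -3 - 231 = -234$)
$S{\left(V \right)} = 1 + V^{2} - 234 V$ ($S{\left(V \right)} = \left(V^{2} - 234 V\right) + 1 = 1 + V^{2} - 234 V$)
$\frac{S{\left(-529 \right)}}{9575003} = \frac{1 + \left(-529\right)^{2} - -123786}{9575003} = \left(1 + 279841 + 123786\right) \frac{1}{9575003} = 403628 \cdot \frac{1}{9575003} = \frac{403628}{9575003}$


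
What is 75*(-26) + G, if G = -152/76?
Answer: -1952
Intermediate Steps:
G = -2 (G = -152*1/76 = -2)
75*(-26) + G = 75*(-26) - 2 = -1950 - 2 = -1952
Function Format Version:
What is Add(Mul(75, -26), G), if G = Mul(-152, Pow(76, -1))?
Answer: -1952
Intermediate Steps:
G = -2 (G = Mul(-152, Rational(1, 76)) = -2)
Add(Mul(75, -26), G) = Add(Mul(75, -26), -2) = Add(-1950, -2) = -1952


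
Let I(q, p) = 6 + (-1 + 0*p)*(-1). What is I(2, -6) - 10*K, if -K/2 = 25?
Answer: 507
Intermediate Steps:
K = -50 (K = -2*25 = -50)
I(q, p) = 7 (I(q, p) = 6 + (-1 + 0)*(-1) = 6 - 1*(-1) = 6 + 1 = 7)
I(2, -6) - 10*K = 7 - 10*(-50) = 7 + 500 = 507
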